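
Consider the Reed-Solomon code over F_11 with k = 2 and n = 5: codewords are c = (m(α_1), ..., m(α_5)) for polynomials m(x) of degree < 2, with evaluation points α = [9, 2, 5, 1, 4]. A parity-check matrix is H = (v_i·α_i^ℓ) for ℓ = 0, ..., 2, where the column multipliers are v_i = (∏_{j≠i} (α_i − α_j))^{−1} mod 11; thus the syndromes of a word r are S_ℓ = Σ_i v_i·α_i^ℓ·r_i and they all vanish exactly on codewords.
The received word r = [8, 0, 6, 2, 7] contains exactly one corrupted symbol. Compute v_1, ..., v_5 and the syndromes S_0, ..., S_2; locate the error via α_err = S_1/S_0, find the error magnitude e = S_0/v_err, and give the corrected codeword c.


S = (8, 7, 2), error at position 3, error magnitude e = 1, c = [8, 0, 5, 2, 7].

Step 1: column multipliers v_i = (∏_{j≠i}(α_i − α_j))^{−1} mod 11.
  i = 1 (α = 9): (9−2)(9−5)(9−1)(9−4) = 7·4·8·5 = 1120 ≡ 9, so v_1 = 9^{−1} = 5 (mod 11).
  i = 2 (α = 2): (2−9)(2−5)(2−1)(2−4) = (−7)·(−3)·1·(−2) = −42 ≡ 2, so v_2 = 2^{−1} = 6 (mod 11).
  i = 3 (α = 5): (5−9)(5−2)(5−1)(5−4) = (−4)·3·4·1 = −48 ≡ 7, so v_3 = 7^{−1} = 8 (mod 11).
  i = 4 (α = 1): (1−9)(1−2)(1−5)(1−4) = (−8)·(−1)·(−4)·(−3) = 96 ≡ 8, so v_4 = 8^{−1} = 7 (mod 11).
  i = 5 (α = 4): (4−9)(4−2)(4−5)(4−1) = (−5)·2·(−1)·3 = 30 ≡ 8, so v_5 = 8^{−1} = 7 (mod 11).
  v = [5, 6, 8, 7, 7].
Step 2: syndromes of r = [8, 0, 6, 2, 7] (all sums mod 11).
  S_0 = Σ v_i r_i = 5·8 + 6·0 + 8·6 + 7·2 + 7·7 = 151 ≡ 8.
  S_1 = Σ v_i α_i r_i = 5·9·8 + 6·2·0 + 8·5·6 + 7·1·2 + 7·4·7 = 810 ≡ 7.
  α_i^2 mod 11 = [4, 4, 3, 1, 5].
  S_2 = Σ v_i α_i^2 r_i = 5·4·8 + 6·4·0 + 8·3·6 + 7·1·2 + 7·5·7 = 563 ≡ 2.
  S = (8, 7, 2) ≠ 0, so r is not a codeword (an error is present).
Step 3: locate the error. For a single error e at position i, S_ℓ = v_i·e·α_i^ℓ, so α_err = S_1/S_0.
  S_0^{−1} = 8^{−1} = 7 (mod 11), so α_err = 7·7 = 49 ≡ 5 = α_3. Error position i = 3.
  Consistency check: S_2/S_1 = 2·8 = 16 ≡ 5 = α_err ✓ (single-error assumption holds).
Step 4: error magnitude e = S_0/v_3 = S_0·∏_{j≠3}(α_3 − α_j) = 8·7 = 56 ≡ 1 (mod 11).
Step 5: correct position 3: c_3 = r_3 − e = 6 − 1 ≡ 5 (mod 11). Hence c = [8, 0, 5, 2, 7].
  Check: interpolating c through the α_i gives m(x) = 4 + 9·x (degree < 2) with m(α_i) = c_i for every i, so c is indeed a codeword.


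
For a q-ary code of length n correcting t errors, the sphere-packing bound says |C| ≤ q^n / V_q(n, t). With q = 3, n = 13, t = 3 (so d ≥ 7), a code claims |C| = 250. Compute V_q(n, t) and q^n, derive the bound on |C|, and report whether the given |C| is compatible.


V_q(n, t) = 2627, q^n = 1594323, Hamming bound = 606, |C| = 250 ≤ bound (satisfied).

Step 1: Compute V_q(n, t) = Σ_{j=0}^3 C(n, j) (q−1)^j.
  j = 0: C(13,0)·(2)^0 = 1·1 = 1.
  j = 1: C(13,1)·(2)^1 = 13·2 = 26.
  j = 2: C(13,2)·(2)^2 = 78·4 = 312.
  j = 3: C(13,3)·(2)^3 = 286·8 = 2288.
  V_q(n, t) = 1 + 26 + 312 + 2288 = 2627.
Step 2: q^n = 3^13 = 1594323.
Step 3: Hamming bound ⌊q^n / V_q(n,t)⌋ = ⌊1594323/2627⌋ = 606.
Step 4: Compare |C| = 250 to 606: satisfied.
The claimed |C| lies below the Hamming bound.


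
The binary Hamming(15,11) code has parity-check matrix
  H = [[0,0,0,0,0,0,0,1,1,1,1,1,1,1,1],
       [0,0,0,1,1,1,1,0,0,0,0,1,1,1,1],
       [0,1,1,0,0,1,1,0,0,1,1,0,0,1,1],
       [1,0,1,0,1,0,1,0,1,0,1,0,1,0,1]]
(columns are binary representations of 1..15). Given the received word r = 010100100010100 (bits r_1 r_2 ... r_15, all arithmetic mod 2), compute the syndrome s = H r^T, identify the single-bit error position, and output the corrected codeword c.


s = (0, 1, 1, 1)^T, error position = 7, corrected codeword c = 010100000010100

Compute s = H r^T mod 2 one row at a time:
  s_1 = 0 + 0 + 0 + 1 + 0 + 1 + 0 + 0 = 2 ≡ 0 (mod 2).
  s_2 = 1 + 0 + 0 + 1 + 0 + 1 + 0 + 0 = 3 ≡ 1 (mod 2).
  s_3 = 1 + 0 + 0 + 1 + 0 + 1 + 0 + 0 = 3 ≡ 1 (mod 2).
  s_4 = 0 + 0 + 0 + 1 + 0 + 1 + 1 + 0 = 3 ≡ 1 (mod 2).
s = (0, 1, 1, 1)^T — this equals column 7 of H (binary 0111), so error is at position 7.
Correct: flip bit 7 of r = 010100100010100 to get c = 010100000010100.


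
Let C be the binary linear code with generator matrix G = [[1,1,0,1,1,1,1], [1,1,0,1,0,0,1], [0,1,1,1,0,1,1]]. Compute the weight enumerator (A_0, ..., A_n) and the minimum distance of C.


Weight distribution: A_0 = 1, A_2 = 1, A_3 = 2, A_4 = 1, A_5 = 2, A_6 = 1. Minimum distance d = 2.

Enumerate all 2^3 = 8 messages m ∈ F_2^3.
For each, compute codeword c = mG in F_2^7, then tally its weight.
  m = 000 → c = 0000000, weight = 0.
  m = 100 → c = 1101111, weight = 6.
  m = 010 → c = 1101001, weight = 4.
  m = 110 → c = 0000110, weight = 2.
  m = 001 → c = 0111011, weight = 5.
  m = 101 → c = 1010100, weight = 3.
  m = 011 → c = 1010010, weight = 3.
  m = 111 → c = 0111101, weight = 5.
Tally weights:
  weight 0: 1 codewords.
  weight 2: 1 codewords.
  weight 3: 2 codewords.
  weight 4: 1 codewords.
  weight 5: 2 codewords.
  weight 6: 1 codewords.
Minimum distance d = smallest w > 0 with A_w > 0 = 2.
Sanity: Σ A_w = 8 = 2^3 = 8 ✓.


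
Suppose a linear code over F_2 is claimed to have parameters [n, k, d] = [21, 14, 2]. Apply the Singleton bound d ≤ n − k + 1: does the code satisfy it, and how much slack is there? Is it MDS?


Singleton RHS = n − k + 1 = 8, slack = 6, bound satisfied, not MDS.

Singleton bound: d ≤ n − k + 1.
Here n = 21, k = 14, so n − k + 1 = 8.
Given d = 2, check d ≤ 8: YES.
Slack = (n − k + 1) − d = 6.
The code is NOT MDS (slack = 6 > 0).
Description: the claimed parameters are [21, 14, 2]_2; such a code would be non-MDS.


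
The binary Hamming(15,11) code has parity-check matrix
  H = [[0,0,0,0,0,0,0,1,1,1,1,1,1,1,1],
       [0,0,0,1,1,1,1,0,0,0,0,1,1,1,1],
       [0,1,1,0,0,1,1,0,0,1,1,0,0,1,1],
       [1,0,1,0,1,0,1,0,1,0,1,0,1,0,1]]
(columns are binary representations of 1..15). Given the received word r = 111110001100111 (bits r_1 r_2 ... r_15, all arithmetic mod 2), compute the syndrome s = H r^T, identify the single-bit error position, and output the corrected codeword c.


s = (1, 1, 1, 0)^T, error position = 14, corrected codeword c = 111110001100101

Compute s = H r^T mod 2 one row at a time:
  s_1 = 0 + 1 + 1 + 0 + 0 + 1 + 1 + 1 = 5 ≡ 1 (mod 2).
  s_2 = 1 + 1 + 0 + 0 + 0 + 1 + 1 + 1 = 5 ≡ 1 (mod 2).
  s_3 = 1 + 1 + 0 + 0 + 1 + 0 + 1 + 1 = 5 ≡ 1 (mod 2).
  s_4 = 1 + 1 + 1 + 0 + 1 + 0 + 1 + 1 = 6 ≡ 0 (mod 2).
s = (1, 1, 1, 0)^T — this equals column 14 of H (binary 1110), so error is at position 14.
Correct: flip bit 14 of r = 111110001100111 to get c = 111110001100101.


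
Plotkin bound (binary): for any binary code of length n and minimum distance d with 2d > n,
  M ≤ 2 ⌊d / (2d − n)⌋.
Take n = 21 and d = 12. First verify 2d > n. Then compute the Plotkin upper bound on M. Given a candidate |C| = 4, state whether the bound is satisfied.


Plotkin bound M ≤ 8; given |C| = 4 ≤ bound (satisfied).

Check applicability: 2d = 24, n = 21.
2d − n = 3 > 0, so Plotkin applies.
Compute d/(2d−n) = 12/3 ≈ 4.0000.
⌊d/(2d−n)⌋ = 4.
Plotkin bound: M ≤ 2·4 = 8.
Given |C| = 4, check: satisfied.
This |C| is below the Plotkin bound.


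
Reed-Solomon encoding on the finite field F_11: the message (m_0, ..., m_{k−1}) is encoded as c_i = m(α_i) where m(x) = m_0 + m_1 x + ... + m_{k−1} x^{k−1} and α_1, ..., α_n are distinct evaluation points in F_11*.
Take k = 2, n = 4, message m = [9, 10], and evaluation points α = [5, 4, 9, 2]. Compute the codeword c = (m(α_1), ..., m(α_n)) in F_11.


c = [4, 5, 0, 7]

Message polynomial: m(x) = 9 + 10·x (mod 11).
For each evaluation point α_i, compute m(α_i) mod 11:
  α_1 = 5: Horner steps 10 → 4, so m(5) = 4.
  α_2 = 4: Horner steps 10 → 5, so m(4) = 5.
  α_3 = 9: Horner steps 10 → 0, so m(9) = 0.
  α_4 = 2: Horner steps 10 → 7, so m(2) = 7.
Codeword c = [4, 5, 0, 7] ∈ F_11^4.


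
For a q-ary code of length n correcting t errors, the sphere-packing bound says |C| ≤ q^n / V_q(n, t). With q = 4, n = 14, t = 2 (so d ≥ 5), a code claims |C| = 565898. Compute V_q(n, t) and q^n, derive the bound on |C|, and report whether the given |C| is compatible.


V_q(n, t) = 862, q^n = 268435456, Hamming bound = 311410, |C| = 565898 > bound (violated).

Step 1: Compute V_q(n, t) = Σ_{j=0}^2 C(n, j) (q−1)^j.
  j = 0: C(14,0)·(3)^0 = 1·1 = 1.
  j = 1: C(14,1)·(3)^1 = 14·3 = 42.
  j = 2: C(14,2)·(3)^2 = 91·9 = 819.
  V_q(n, t) = 1 + 42 + 819 = 862.
Step 2: q^n = 4^14 = 268435456.
Step 3: Hamming bound ⌊q^n / V_q(n,t)⌋ = ⌊268435456/862⌋ = 311410.
Step 4: Compare |C| = 565898 to 311410: violated.
The claimed |C| lies above the Hamming bound, so no 4-ary code of length 14 with d ≥ 5 can have 565898 codewords.


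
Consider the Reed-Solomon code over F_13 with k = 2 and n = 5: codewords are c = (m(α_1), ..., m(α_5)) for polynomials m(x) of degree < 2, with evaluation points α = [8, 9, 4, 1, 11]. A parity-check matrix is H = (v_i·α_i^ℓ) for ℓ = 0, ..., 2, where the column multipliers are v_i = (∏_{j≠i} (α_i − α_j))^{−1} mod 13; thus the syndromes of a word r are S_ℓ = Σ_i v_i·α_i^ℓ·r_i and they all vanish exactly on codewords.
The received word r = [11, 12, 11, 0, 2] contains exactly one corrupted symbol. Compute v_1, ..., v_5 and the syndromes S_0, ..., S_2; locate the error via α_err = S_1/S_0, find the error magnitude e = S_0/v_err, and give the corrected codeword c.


S = (12, 5, 1), error at position 1, error magnitude e = 7, c = [4, 12, 11, 0, 2].

Step 1: column multipliers v_i = (∏_{j≠i}(α_i − α_j))^{−1} mod 13.
  i = 1 (α = 8): (8−9)(8−4)(8−1)(8−11) = (−1)·4·7·(−3) = 84 ≡ 6, so v_1 = 6^{−1} = 11 (mod 13).
  i = 2 (α = 9): (9−8)(9−4)(9−1)(9−11) = 1·5·8·(−2) = −80 ≡ 11, so v_2 = 11^{−1} = 6 (mod 13).
  i = 3 (α = 4): (4−8)(4−9)(4−1)(4−11) = (−4)·(−5)·3·(−7) = −420 ≡ 9, so v_3 = 9^{−1} = 3 (mod 13).
  i = 4 (α = 1): (1−8)(1−9)(1−4)(1−11) = (−7)·(−8)·(−3)·(−10) = 1680 ≡ 3, so v_4 = 3^{−1} = 9 (mod 13).
  i = 5 (α = 11): (11−8)(11−9)(11−4)(11−1) = 3·2·7·10 = 420 ≡ 4, so v_5 = 4^{−1} = 10 (mod 13).
  v = [11, 6, 3, 9, 10].
Step 2: syndromes of r = [11, 12, 11, 0, 2] (all sums mod 13).
  S_0 = Σ v_i r_i = 11·11 + 6·12 + 3·11 + 9·0 + 10·2 = 246 ≡ 12.
  S_1 = Σ v_i α_i r_i = 11·8·11 + 6·9·12 + 3·4·11 + 9·1·0 + 10·11·2 = 1968 ≡ 5.
  α_i^2 mod 13 = [12, 3, 3, 1, 4].
  S_2 = Σ v_i α_i^2 r_i = 11·12·11 + 6·3·12 + 3·3·11 + 9·1·0 + 10·4·2 = 1847 ≡ 1.
  S = (12, 5, 1) ≠ 0, so r is not a codeword (an error is present).
Step 3: locate the error. For a single error e at position i, S_ℓ = v_i·e·α_i^ℓ, so α_err = S_1/S_0.
  S_0^{−1} = 12^{−1} = 12 (mod 13), so α_err = 5·12 = 60 ≡ 8 = α_1. Error position i = 1.
  Consistency check: S_2/S_1 = 1·8 = 8 ≡ 8 = α_err ✓ (single-error assumption holds).
Step 4: error magnitude e = S_0/v_1 = S_0·∏_{j≠1}(α_1 − α_j) = 12·6 = 72 ≡ 7 (mod 13).
Step 5: correct position 1: c_1 = r_1 − e = 11 − 7 ≡ 4 (mod 13). Hence c = [4, 12, 11, 0, 2].
  Check: interpolating c through the α_i gives m(x) = 5 + 8·x (degree < 2) with m(α_i) = c_i for every i, so c is indeed a codeword.


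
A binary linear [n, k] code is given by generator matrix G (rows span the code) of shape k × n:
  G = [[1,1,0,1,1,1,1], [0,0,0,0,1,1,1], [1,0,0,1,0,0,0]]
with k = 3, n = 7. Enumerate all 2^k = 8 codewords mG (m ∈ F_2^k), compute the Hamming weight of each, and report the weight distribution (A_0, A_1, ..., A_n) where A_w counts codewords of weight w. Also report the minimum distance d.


Weight distribution: A_0 = 1, A_1 = 1, A_2 = 1, A_3 = 2, A_4 = 1, A_5 = 1, A_6 = 1. Minimum distance d = 1.

Enumerate all 2^3 = 8 messages m ∈ F_2^3.
For each, compute codeword c = mG in F_2^7, then tally its weight.
  m = 000 → c = 0000000, weight = 0.
  m = 100 → c = 1101111, weight = 6.
  m = 010 → c = 0000111, weight = 3.
  m = 110 → c = 1101000, weight = 3.
  m = 001 → c = 1001000, weight = 2.
  m = 101 → c = 0100111, weight = 4.
  m = 011 → c = 1001111, weight = 5.
  m = 111 → c = 0100000, weight = 1.
Tally weights:
  weight 0: 1 codewords.
  weight 1: 1 codewords.
  weight 2: 1 codewords.
  weight 3: 2 codewords.
  weight 4: 1 codewords.
  weight 5: 1 codewords.
  weight 6: 1 codewords.
Minimum distance d = smallest w > 0 with A_w > 0 = 1.
Sanity: Σ A_w = 8 = 2^3 = 8 ✓.


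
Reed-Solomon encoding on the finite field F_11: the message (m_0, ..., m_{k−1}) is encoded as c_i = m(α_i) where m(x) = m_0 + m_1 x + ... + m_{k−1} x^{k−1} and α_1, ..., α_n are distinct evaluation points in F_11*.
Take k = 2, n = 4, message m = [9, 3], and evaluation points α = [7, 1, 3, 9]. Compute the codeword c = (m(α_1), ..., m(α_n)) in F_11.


c = [8, 1, 7, 3]

Message polynomial: m(x) = 9 + 3·x (mod 11).
For each evaluation point α_i, compute m(α_i) mod 11:
  α_1 = 7: Horner steps 3 → 8, so m(7) = 8.
  α_2 = 1: Horner steps 3 → 1, so m(1) = 1.
  α_3 = 3: Horner steps 3 → 7, so m(3) = 7.
  α_4 = 9: Horner steps 3 → 3, so m(9) = 3.
Codeword c = [8, 1, 7, 3] ∈ F_11^4.


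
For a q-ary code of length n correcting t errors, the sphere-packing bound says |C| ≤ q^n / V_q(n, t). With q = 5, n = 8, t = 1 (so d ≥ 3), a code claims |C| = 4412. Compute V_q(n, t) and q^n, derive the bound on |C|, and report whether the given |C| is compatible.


V_q(n, t) = 33, q^n = 390625, Hamming bound = 11837, |C| = 4412 ≤ bound (satisfied).

Step 1: Compute V_q(n, t) = Σ_{j=0}^1 C(n, j) (q−1)^j.
  j = 0: C(8,0)·(4)^0 = 1·1 = 1.
  j = 1: C(8,1)·(4)^1 = 8·4 = 32.
  V_q(n, t) = 1 + 32 = 33.
Step 2: q^n = 5^8 = 390625.
Step 3: Hamming bound ⌊q^n / V_q(n,t)⌋ = ⌊390625/33⌋ = 11837.
Step 4: Compare |C| = 4412 to 11837: satisfied.
The claimed |C| lies below the Hamming bound.


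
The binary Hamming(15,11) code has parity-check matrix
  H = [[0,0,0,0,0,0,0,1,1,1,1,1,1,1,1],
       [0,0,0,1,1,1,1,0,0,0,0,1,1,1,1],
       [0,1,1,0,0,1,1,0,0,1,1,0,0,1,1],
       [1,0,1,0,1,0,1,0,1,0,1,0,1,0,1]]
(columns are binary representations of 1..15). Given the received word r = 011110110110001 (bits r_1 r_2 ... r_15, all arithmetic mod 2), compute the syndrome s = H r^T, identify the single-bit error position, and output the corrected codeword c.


s = (0, 0, 0, 1)^T, error position = 1, corrected codeword c = 111110110110001

Compute s = H r^T mod 2 one row at a time:
  s_1 = 1 + 0 + 1 + 1 + 0 + 0 + 0 + 1 = 4 ≡ 0 (mod 2).
  s_2 = 1 + 1 + 0 + 1 + 0 + 0 + 0 + 1 = 4 ≡ 0 (mod 2).
  s_3 = 1 + 1 + 0 + 1 + 1 + 1 + 0 + 1 = 6 ≡ 0 (mod 2).
  s_4 = 0 + 1 + 1 + 1 + 0 + 1 + 0 + 1 = 5 ≡ 1 (mod 2).
s = (0, 0, 0, 1)^T — this equals column 1 of H (binary 0001), so error is at position 1.
Correct: flip bit 1 of r = 011110110110001 to get c = 111110110110001.


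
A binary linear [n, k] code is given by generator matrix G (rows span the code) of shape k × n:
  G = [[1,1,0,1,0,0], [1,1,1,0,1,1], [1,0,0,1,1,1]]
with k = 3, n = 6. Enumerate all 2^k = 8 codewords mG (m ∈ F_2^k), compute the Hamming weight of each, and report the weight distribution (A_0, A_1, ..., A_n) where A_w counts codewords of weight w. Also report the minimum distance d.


Weight distribution: A_0 = 1, A_2 = 1, A_3 = 3, A_4 = 2, A_5 = 1. Minimum distance d = 2.

Enumerate all 2^3 = 8 messages m ∈ F_2^3.
For each, compute codeword c = mG in F_2^6, then tally its weight.
  m = 000 → c = 000000, weight = 0.
  m = 100 → c = 110100, weight = 3.
  m = 010 → c = 111011, weight = 5.
  m = 110 → c = 001111, weight = 4.
  m = 001 → c = 100111, weight = 4.
  m = 101 → c = 010011, weight = 3.
  m = 011 → c = 011100, weight = 3.
  m = 111 → c = 101000, weight = 2.
Tally weights:
  weight 0: 1 codewords.
  weight 2: 1 codewords.
  weight 3: 3 codewords.
  weight 4: 2 codewords.
  weight 5: 1 codewords.
Minimum distance d = smallest w > 0 with A_w > 0 = 2.
Sanity: Σ A_w = 8 = 2^3 = 8 ✓.


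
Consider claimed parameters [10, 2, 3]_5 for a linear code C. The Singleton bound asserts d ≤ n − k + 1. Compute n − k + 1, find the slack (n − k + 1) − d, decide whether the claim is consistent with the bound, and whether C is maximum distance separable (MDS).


Singleton RHS = n − k + 1 = 9, slack = 6, bound satisfied, not MDS.

Singleton bound: d ≤ n − k + 1.
Here n = 10, k = 2, so n − k + 1 = 9.
Given d = 3, check d ≤ 9: YES.
Slack = (n − k + 1) − d = 6.
The code is NOT MDS (slack = 6 > 0).
Description: the claimed parameters are [10, 2, 3]_5; such a code would be non-MDS.


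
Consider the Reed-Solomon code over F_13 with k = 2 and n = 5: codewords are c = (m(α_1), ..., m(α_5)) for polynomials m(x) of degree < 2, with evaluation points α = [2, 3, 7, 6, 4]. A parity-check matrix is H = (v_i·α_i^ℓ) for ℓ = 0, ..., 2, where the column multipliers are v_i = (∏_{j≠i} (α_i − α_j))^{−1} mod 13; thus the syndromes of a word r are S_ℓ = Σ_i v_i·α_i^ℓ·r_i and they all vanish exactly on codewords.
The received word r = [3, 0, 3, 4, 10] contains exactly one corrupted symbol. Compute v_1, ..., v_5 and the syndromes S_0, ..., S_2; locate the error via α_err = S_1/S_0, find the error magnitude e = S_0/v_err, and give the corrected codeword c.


S = (10, 5, 9), error at position 3, error magnitude e = 2, c = [3, 0, 1, 4, 10].

Step 1: column multipliers v_i = (∏_{j≠i}(α_i − α_j))^{−1} mod 13.
  i = 1 (α = 2): (2−3)(2−7)(2−6)(2−4) = (−1)·(−5)·(−4)·(−2) = 40 ≡ 1, so v_1 = 1^{−1} = 1 (mod 13).
  i = 2 (α = 3): (3−2)(3−7)(3−6)(3−4) = 1·(−4)·(−3)·(−1) = −12 ≡ 1, so v_2 = 1^{−1} = 1 (mod 13).
  i = 3 (α = 7): (7−2)(7−3)(7−6)(7−4) = 5·4·1·3 = 60 ≡ 8, so v_3 = 8^{−1} = 5 (mod 13).
  i = 4 (α = 6): (6−2)(6−3)(6−7)(6−4) = 4·3·(−1)·2 = −24 ≡ 2, so v_4 = 2^{−1} = 7 (mod 13).
  i = 5 (α = 4): (4−2)(4−3)(4−7)(4−6) = 2·1·(−3)·(−2) = 12 ≡ 12, so v_5 = 12^{−1} = 12 (mod 13).
  v = [1, 1, 5, 7, 12].
Step 2: syndromes of r = [3, 0, 3, 4, 10] (all sums mod 13).
  S_0 = Σ v_i r_i = 1·3 + 1·0 + 5·3 + 7·4 + 12·10 = 166 ≡ 10.
  S_1 = Σ v_i α_i r_i = 1·2·3 + 1·3·0 + 5·7·3 + 7·6·4 + 12·4·10 = 759 ≡ 5.
  α_i^2 mod 13 = [4, 9, 10, 10, 3].
  S_2 = Σ v_i α_i^2 r_i = 1·4·3 + 1·9·0 + 5·10·3 + 7·10·4 + 12·3·10 = 802 ≡ 9.
  S = (10, 5, 9) ≠ 0, so r is not a codeword (an error is present).
Step 3: locate the error. For a single error e at position i, S_ℓ = v_i·e·α_i^ℓ, so α_err = S_1/S_0.
  S_0^{−1} = 10^{−1} = 4 (mod 13), so α_err = 5·4 = 20 ≡ 7 = α_3. Error position i = 3.
  Consistency check: S_2/S_1 = 9·8 = 72 ≡ 7 = α_err ✓ (single-error assumption holds).
Step 4: error magnitude e = S_0/v_3 = S_0·∏_{j≠3}(α_3 − α_j) = 10·8 = 80 ≡ 2 (mod 13).
Step 5: correct position 3: c_3 = r_3 − e = 3 − 2 ≡ 1 (mod 13). Hence c = [3, 0, 1, 4, 10].
  Check: interpolating c through the α_i gives m(x) = 9 + 10·x (degree < 2) with m(α_i) = c_i for every i, so c is indeed a codeword.


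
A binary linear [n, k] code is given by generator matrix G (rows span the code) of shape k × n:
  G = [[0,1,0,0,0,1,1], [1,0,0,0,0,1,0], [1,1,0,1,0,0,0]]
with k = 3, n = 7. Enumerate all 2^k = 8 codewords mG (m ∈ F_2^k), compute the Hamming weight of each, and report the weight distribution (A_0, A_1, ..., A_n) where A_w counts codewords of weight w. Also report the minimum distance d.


Weight distribution: A_0 = 1, A_2 = 2, A_3 = 4, A_4 = 1. Minimum distance d = 2.

Enumerate all 2^3 = 8 messages m ∈ F_2^3.
For each, compute codeword c = mG in F_2^7, then tally its weight.
  m = 000 → c = 0000000, weight = 0.
  m = 100 → c = 0100011, weight = 3.
  m = 010 → c = 1000010, weight = 2.
  m = 110 → c = 1100001, weight = 3.
  m = 001 → c = 1101000, weight = 3.
  m = 101 → c = 1001011, weight = 4.
  m = 011 → c = 0101010, weight = 3.
  m = 111 → c = 0001001, weight = 2.
Tally weights:
  weight 0: 1 codewords.
  weight 2: 2 codewords.
  weight 3: 4 codewords.
  weight 4: 1 codewords.
Minimum distance d = smallest w > 0 with A_w > 0 = 2.
Sanity: Σ A_w = 8 = 2^3 = 8 ✓.


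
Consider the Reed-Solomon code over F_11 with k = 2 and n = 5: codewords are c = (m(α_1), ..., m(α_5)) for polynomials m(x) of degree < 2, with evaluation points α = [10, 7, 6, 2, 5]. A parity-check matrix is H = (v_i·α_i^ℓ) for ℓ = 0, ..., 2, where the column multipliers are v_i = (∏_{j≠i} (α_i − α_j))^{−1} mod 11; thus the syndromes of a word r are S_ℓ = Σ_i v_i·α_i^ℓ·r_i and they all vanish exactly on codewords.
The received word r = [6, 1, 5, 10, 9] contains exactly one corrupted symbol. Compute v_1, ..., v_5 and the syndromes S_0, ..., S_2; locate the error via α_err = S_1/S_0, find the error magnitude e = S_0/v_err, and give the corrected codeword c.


S = (4, 7, 4), error at position 1, error magnitude e = 6, c = [0, 1, 5, 10, 9].

Step 1: column multipliers v_i = (∏_{j≠i}(α_i − α_j))^{−1} mod 11.
  i = 1 (α = 10): (10−7)(10−6)(10−2)(10−5) = 3·4·8·5 = 480 ≡ 7, so v_1 = 7^{−1} = 8 (mod 11).
  i = 2 (α = 7): (7−10)(7−6)(7−2)(7−5) = (−3)·1·5·2 = −30 ≡ 3, so v_2 = 3^{−1} = 4 (mod 11).
  i = 3 (α = 6): (6−10)(6−7)(6−2)(6−5) = (−4)·(−1)·4·1 = 16 ≡ 5, so v_3 = 5^{−1} = 9 (mod 11).
  i = 4 (α = 2): (2−10)(2−7)(2−6)(2−5) = (−8)·(−5)·(−4)·(−3) = 480 ≡ 7, so v_4 = 7^{−1} = 8 (mod 11).
  i = 5 (α = 5): (5−10)(5−7)(5−6)(5−2) = (−5)·(−2)·(−1)·3 = −30 ≡ 3, so v_5 = 3^{−1} = 4 (mod 11).
  v = [8, 4, 9, 8, 4].
Step 2: syndromes of r = [6, 1, 5, 10, 9] (all sums mod 11).
  S_0 = Σ v_i r_i = 8·6 + 4·1 + 9·5 + 8·10 + 4·9 = 213 ≡ 4.
  S_1 = Σ v_i α_i r_i = 8·10·6 + 4·7·1 + 9·6·5 + 8·2·10 + 4·5·9 = 1118 ≡ 7.
  α_i^2 mod 11 = [1, 5, 3, 4, 3].
  S_2 = Σ v_i α_i^2 r_i = 8·1·6 + 4·5·1 + 9·3·5 + 8·4·10 + 4·3·9 = 631 ≡ 4.
  S = (4, 7, 4) ≠ 0, so r is not a codeword (an error is present).
Step 3: locate the error. For a single error e at position i, S_ℓ = v_i·e·α_i^ℓ, so α_err = S_1/S_0.
  S_0^{−1} = 4^{−1} = 3 (mod 11), so α_err = 7·3 = 21 ≡ 10 = α_1. Error position i = 1.
  Consistency check: S_2/S_1 = 4·8 = 32 ≡ 10 = α_err ✓ (single-error assumption holds).
Step 4: error magnitude e = S_0/v_1 = S_0·∏_{j≠1}(α_1 − α_j) = 4·7 = 28 ≡ 6 (mod 11).
Step 5: correct position 1: c_1 = r_1 − e = 6 − 6 ≡ 0 (mod 11). Hence c = [0, 1, 5, 10, 9].
  Check: interpolating c through the α_i gives m(x) = 7 + 7·x (degree < 2) with m(α_i) = c_i for every i, so c is indeed a codeword.


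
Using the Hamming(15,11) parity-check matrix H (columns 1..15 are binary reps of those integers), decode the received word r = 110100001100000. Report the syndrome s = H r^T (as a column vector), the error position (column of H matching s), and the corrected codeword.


s = (0, 1, 0, 0)^T, error position = 4, corrected codeword c = 110000001100000

Compute s = H r^T mod 2 one row at a time:
  s_1 = 0 + 1 + 1 + 0 + 0 + 0 + 0 + 0 = 2 ≡ 0 (mod 2).
  s_2 = 1 + 0 + 0 + 0 + 0 + 0 + 0 + 0 = 1 ≡ 1 (mod 2).
  s_3 = 1 + 0 + 0 + 0 + 1 + 0 + 0 + 0 = 2 ≡ 0 (mod 2).
  s_4 = 1 + 0 + 0 + 0 + 1 + 0 + 0 + 0 = 2 ≡ 0 (mod 2).
s = (0, 1, 0, 0)^T — this equals column 4 of H (binary 0100), so error is at position 4.
Correct: flip bit 4 of r = 110100001100000 to get c = 110000001100000.


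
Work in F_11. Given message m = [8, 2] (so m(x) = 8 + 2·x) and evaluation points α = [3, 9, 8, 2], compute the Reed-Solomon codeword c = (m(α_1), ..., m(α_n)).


c = [3, 4, 2, 1]

Message polynomial: m(x) = 8 + 2·x (mod 11).
For each evaluation point α_i, compute m(α_i) mod 11:
  α_1 = 3: Horner steps 2 → 3, so m(3) = 3.
  α_2 = 9: Horner steps 2 → 4, so m(9) = 4.
  α_3 = 8: Horner steps 2 → 2, so m(8) = 2.
  α_4 = 2: Horner steps 2 → 1, so m(2) = 1.
Codeword c = [3, 4, 2, 1] ∈ F_11^4.


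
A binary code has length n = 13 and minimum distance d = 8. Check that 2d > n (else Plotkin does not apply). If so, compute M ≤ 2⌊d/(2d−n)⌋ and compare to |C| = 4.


Plotkin bound M ≤ 4; given |C| = 4 ≤ bound (satisfied).

Check applicability: 2d = 16, n = 13.
2d − n = 3 > 0, so Plotkin applies.
Compute d/(2d−n) = 8/3 ≈ 2.6667.
⌊d/(2d−n)⌋ = 2.
Plotkin bound: M ≤ 2·2 = 4.
Given |C| = 4, check: satisfied.
This |C| is at the Plotkin bound.


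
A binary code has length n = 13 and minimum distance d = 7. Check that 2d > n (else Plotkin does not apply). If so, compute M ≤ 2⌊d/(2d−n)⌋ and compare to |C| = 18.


Plotkin bound M ≤ 14; given |C| = 18 > bound (violated).

Check applicability: 2d = 14, n = 13.
2d − n = 1 > 0, so Plotkin applies.
Compute d/(2d−n) = 7/1 ≈ 7.0000.
⌊d/(2d−n)⌋ = 7.
Plotkin bound: M ≤ 2·7 = 14.
Given |C| = 18, check: VIOLATED.
This |C| is above the Plotkin bound, so no binary code with n = 13, d = 7 and 18 codewords exists.


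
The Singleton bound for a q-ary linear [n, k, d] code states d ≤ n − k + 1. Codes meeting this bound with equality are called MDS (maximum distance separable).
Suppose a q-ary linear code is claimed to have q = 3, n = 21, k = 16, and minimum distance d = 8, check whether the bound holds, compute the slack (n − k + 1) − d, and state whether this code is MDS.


Singleton RHS = n − k + 1 = 6, slack = -2, bound violated (no such code; not MDS).

Singleton bound: d ≤ n − k + 1.
Here n = 21, k = 16, so n − k + 1 = 6.
Given d = 8, check d ≤ 6: NO.
Slack = (n − k + 1) − d = -2.
The slack is negative: d = 8 exceeds n − k + 1 = 6 by 2, so the Singleton bound is violated and no linear [21, 16, 8]_3 code can exist. In particular it is not MDS (MDS requires d = n − k + 1 exactly).
Description: the claimed parameters are [21, 16, 8]_3; such a code would be impossible (violates the Singleton bound).


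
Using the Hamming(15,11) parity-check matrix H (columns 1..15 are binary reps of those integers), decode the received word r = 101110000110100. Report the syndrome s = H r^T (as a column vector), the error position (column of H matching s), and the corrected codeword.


s = (1, 1, 1, 1)^T, error position = 15, corrected codeword c = 101110000110101

Compute s = H r^T mod 2 one row at a time:
  s_1 = 0 + 0 + 1 + 1 + 0 + 1 + 0 + 0 = 3 ≡ 1 (mod 2).
  s_2 = 1 + 1 + 0 + 0 + 0 + 1 + 0 + 0 = 3 ≡ 1 (mod 2).
  s_3 = 0 + 1 + 0 + 0 + 1 + 1 + 0 + 0 = 3 ≡ 1 (mod 2).
  s_4 = 1 + 1 + 1 + 0 + 0 + 1 + 1 + 0 = 5 ≡ 1 (mod 2).
s = (1, 1, 1, 1)^T — this equals column 15 of H (binary 1111), so error is at position 15.
Correct: flip bit 15 of r = 101110000110100 to get c = 101110000110101.


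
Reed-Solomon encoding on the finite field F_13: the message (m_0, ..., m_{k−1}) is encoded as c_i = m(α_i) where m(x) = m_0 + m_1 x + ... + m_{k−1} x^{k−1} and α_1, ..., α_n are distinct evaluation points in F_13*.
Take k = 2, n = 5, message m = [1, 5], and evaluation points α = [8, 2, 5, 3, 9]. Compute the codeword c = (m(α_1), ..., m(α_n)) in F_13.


c = [2, 11, 0, 3, 7]

Message polynomial: m(x) = 1 + 5·x (mod 13).
For each evaluation point α_i, compute m(α_i) mod 13:
  α_1 = 8: Horner steps 5 → 2, so m(8) = 2.
  α_2 = 2: Horner steps 5 → 11, so m(2) = 11.
  α_3 = 5: Horner steps 5 → 0, so m(5) = 0.
  α_4 = 3: Horner steps 5 → 3, so m(3) = 3.
  α_5 = 9: Horner steps 5 → 7, so m(9) = 7.
Codeword c = [2, 11, 0, 3, 7] ∈ F_13^5.


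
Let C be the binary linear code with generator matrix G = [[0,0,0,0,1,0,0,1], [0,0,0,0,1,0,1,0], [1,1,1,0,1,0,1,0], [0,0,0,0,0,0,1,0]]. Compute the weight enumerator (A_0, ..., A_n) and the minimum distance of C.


Weight distribution: A_0 = 1, A_1 = 3, A_2 = 3, A_3 = 2, A_4 = 3, A_5 = 3, A_6 = 1. Minimum distance d = 1.

Enumerate all 2^4 = 16 messages m ∈ F_2^4.
For each, compute codeword c = mG in F_2^8, then tally its weight.
  m = 0000 → c = 00000000, weight = 0.
  m = 1000 → c = 00001001, weight = 2.
  m = 0100 → c = 00001010, weight = 2.
  m = 1100 → c = 00000011, weight = 2.
  m = 0010 → c = 11101010, weight = 5.
  m = 1010 → c = 11100011, weight = 5.
  m = 0110 → c = 11100000, weight = 3.
  m = 1110 → c = 11101001, weight = 5.
  m = 0001 → c = 00000010, weight = 1.
  m = 1001 → c = 00001011, weight = 3.
  m = 0101 → c = 00001000, weight = 1.
  m = 1101 → c = 00000001, weight = 1.
  m = 0011 → c = 11101000, weight = 4.
  m = 1011 → c = 11100001, weight = 4.
  m = 0111 → c = 11100010, weight = 4.
  m = 1111 → c = 11101011, weight = 6.
Tally weights:
  weight 0: 1 codewords.
  weight 1: 3 codewords.
  weight 2: 3 codewords.
  weight 3: 2 codewords.
  weight 4: 3 codewords.
  weight 5: 3 codewords.
  weight 6: 1 codewords.
Minimum distance d = smallest w > 0 with A_w > 0 = 1.
Sanity: Σ A_w = 16 = 2^4 = 16 ✓.


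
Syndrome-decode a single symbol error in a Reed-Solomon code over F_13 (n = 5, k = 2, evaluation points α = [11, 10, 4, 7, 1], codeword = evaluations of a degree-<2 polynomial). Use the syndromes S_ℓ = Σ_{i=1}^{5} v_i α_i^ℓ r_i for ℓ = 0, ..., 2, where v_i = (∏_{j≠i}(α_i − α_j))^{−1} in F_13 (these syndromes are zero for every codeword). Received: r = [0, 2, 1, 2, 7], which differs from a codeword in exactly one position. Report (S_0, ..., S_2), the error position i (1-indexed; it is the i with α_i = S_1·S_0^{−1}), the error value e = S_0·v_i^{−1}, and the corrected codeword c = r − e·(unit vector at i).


S = (9, 11, 12), error at position 4, error magnitude e = 7, c = [0, 2, 1, 8, 7].

Step 1: column multipliers v_i = (∏_{j≠i}(α_i − α_j))^{−1} mod 13.
  i = 1 (α = 11): (11−10)(11−4)(11−7)(11−1) = 1·7·4·10 = 280 ≡ 7, so v_1 = 7^{−1} = 2 (mod 13).
  i = 2 (α = 10): (10−11)(10−4)(10−7)(10−1) = (−1)·6·3·9 = −162 ≡ 7, so v_2 = 7^{−1} = 2 (mod 13).
  i = 3 (α = 4): (4−11)(4−10)(4−7)(4−1) = (−7)·(−6)·(−3)·3 = −378 ≡ 12, so v_3 = 12^{−1} = 12 (mod 13).
  i = 4 (α = 7): (7−11)(7−10)(7−4)(7−1) = (−4)·(−3)·3·6 = 216 ≡ 8, so v_4 = 8^{−1} = 5 (mod 13).
  i = 5 (α = 1): (1−11)(1−10)(1−4)(1−7) = (−10)·(−9)·(−3)·(−6) = 1620 ≡ 8, so v_5 = 8^{−1} = 5 (mod 13).
  v = [2, 2, 12, 5, 5].
Step 2: syndromes of r = [0, 2, 1, 2, 7] (all sums mod 13).
  S_0 = Σ v_i r_i = 2·0 + 2·2 + 12·1 + 5·2 + 5·7 = 61 ≡ 9.
  S_1 = Σ v_i α_i r_i = 2·11·0 + 2·10·2 + 12·4·1 + 5·7·2 + 5·1·7 = 193 ≡ 11.
  α_i^2 mod 13 = [4, 9, 3, 10, 1].
  S_2 = Σ v_i α_i^2 r_i = 2·4·0 + 2·9·2 + 12·3·1 + 5·10·2 + 5·1·7 = 207 ≡ 12.
  S = (9, 11, 12) ≠ 0, so r is not a codeword (an error is present).
Step 3: locate the error. For a single error e at position i, S_ℓ = v_i·e·α_i^ℓ, so α_err = S_1/S_0.
  S_0^{−1} = 9^{−1} = 3 (mod 13), so α_err = 11·3 = 33 ≡ 7 = α_4. Error position i = 4.
  Consistency check: S_2/S_1 = 12·6 = 72 ≡ 7 = α_err ✓ (single-error assumption holds).
Step 4: error magnitude e = S_0/v_4 = S_0·∏_{j≠4}(α_4 − α_j) = 9·8 = 72 ≡ 7 (mod 13).
Step 5: correct position 4: c_4 = r_4 − e = 2 − 7 ≡ 8 (mod 13). Hence c = [0, 2, 1, 8, 7].
  Check: interpolating c through the α_i gives m(x) = 9 + 11·x (degree < 2) with m(α_i) = c_i for every i, so c is indeed a codeword.


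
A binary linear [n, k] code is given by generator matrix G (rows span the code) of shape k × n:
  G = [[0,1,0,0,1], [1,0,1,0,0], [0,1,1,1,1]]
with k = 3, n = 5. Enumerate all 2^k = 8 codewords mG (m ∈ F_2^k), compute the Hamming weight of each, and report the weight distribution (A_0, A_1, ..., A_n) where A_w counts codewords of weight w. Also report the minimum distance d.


Weight distribution: A_0 = 1, A_2 = 4, A_4 = 3. Minimum distance d = 2.

Enumerate all 2^3 = 8 messages m ∈ F_2^3.
For each, compute codeword c = mG in F_2^5, then tally its weight.
  m = 000 → c = 00000, weight = 0.
  m = 100 → c = 01001, weight = 2.
  m = 010 → c = 10100, weight = 2.
  m = 110 → c = 11101, weight = 4.
  m = 001 → c = 01111, weight = 4.
  m = 101 → c = 00110, weight = 2.
  m = 011 → c = 11011, weight = 4.
  m = 111 → c = 10010, weight = 2.
Tally weights:
  weight 0: 1 codewords.
  weight 2: 4 codewords.
  weight 4: 3 codewords.
Minimum distance d = smallest w > 0 with A_w > 0 = 2.
Sanity: Σ A_w = 8 = 2^3 = 8 ✓.


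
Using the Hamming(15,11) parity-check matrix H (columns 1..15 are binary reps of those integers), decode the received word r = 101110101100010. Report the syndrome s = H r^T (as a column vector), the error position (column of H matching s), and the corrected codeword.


s = (1, 0, 0, 1)^T, error position = 9, corrected codeword c = 101110100100010

Compute s = H r^T mod 2 one row at a time:
  s_1 = 0 + 1 + 1 + 0 + 0 + 0 + 1 + 0 = 3 ≡ 1 (mod 2).
  s_2 = 1 + 1 + 0 + 1 + 0 + 0 + 1 + 0 = 4 ≡ 0 (mod 2).
  s_3 = 0 + 1 + 0 + 1 + 1 + 0 + 1 + 0 = 4 ≡ 0 (mod 2).
  s_4 = 1 + 1 + 1 + 1 + 1 + 0 + 0 + 0 = 5 ≡ 1 (mod 2).
s = (1, 0, 0, 1)^T — this equals column 9 of H (binary 1001), so error is at position 9.
Correct: flip bit 9 of r = 101110101100010 to get c = 101110100100010.


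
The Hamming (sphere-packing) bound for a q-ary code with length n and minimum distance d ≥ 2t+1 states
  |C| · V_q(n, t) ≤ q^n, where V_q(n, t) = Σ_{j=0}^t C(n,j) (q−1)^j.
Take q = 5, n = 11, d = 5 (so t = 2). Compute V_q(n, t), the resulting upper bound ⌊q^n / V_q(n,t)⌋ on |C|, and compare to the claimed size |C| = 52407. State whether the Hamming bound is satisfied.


V_q(n, t) = 925, q^n = 48828125, Hamming bound = 52787, |C| = 52407 ≤ bound (satisfied).

Step 1: Compute V_q(n, t) = Σ_{j=0}^2 C(n, j) (q−1)^j.
  j = 0: C(11,0)·(4)^0 = 1·1 = 1.
  j = 1: C(11,1)·(4)^1 = 11·4 = 44.
  j = 2: C(11,2)·(4)^2 = 55·16 = 880.
  V_q(n, t) = 1 + 44 + 880 = 925.
Step 2: q^n = 5^11 = 48828125.
Step 3: Hamming bound ⌊q^n / V_q(n,t)⌋ = ⌊48828125/925⌋ = 52787.
Step 4: Compare |C| = 52407 to 52787: satisfied.
The claimed |C| lies below the Hamming bound.


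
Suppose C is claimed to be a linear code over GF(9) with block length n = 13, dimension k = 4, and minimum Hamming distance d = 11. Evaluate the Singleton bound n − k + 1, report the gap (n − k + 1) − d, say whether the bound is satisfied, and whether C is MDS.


Singleton RHS = n − k + 1 = 10, slack = -1, bound violated (no such code; not MDS).

Singleton bound: d ≤ n − k + 1.
Here n = 13, k = 4, so n − k + 1 = 10.
Given d = 11, check d ≤ 10: NO.
Slack = (n − k + 1) − d = -1.
The slack is negative: d = 11 exceeds n − k + 1 = 10 by 1, so the Singleton bound is violated and no linear [13, 4, 11]_9 code can exist. In particular it is not MDS (MDS requires d = n − k + 1 exactly).
Description: the claimed parameters are [13, 4, 11]_9; such a code would be impossible (violates the Singleton bound).


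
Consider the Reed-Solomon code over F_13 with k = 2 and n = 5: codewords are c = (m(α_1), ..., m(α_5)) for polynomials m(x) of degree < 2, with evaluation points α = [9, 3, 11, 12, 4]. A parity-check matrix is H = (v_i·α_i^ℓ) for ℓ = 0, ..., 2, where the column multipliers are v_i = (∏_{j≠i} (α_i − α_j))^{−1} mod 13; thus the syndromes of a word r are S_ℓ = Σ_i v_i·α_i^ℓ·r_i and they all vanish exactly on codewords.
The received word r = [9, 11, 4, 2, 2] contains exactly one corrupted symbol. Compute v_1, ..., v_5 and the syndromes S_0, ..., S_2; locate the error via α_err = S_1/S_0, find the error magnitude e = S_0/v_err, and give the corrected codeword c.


S = (9, 4, 9), error at position 4, error magnitude e = 7, c = [9, 11, 4, 8, 2].

Step 1: column multipliers v_i = (∏_{j≠i}(α_i − α_j))^{−1} mod 13.
  i = 1 (α = 9): (9−3)(9−11)(9−12)(9−4) = 6·(−2)·(−3)·5 = 180 ≡ 11, so v_1 = 11^{−1} = 6 (mod 13).
  i = 2 (α = 3): (3−9)(3−11)(3−12)(3−4) = (−6)·(−8)·(−9)·(−1) = 432 ≡ 3, so v_2 = 3^{−1} = 9 (mod 13).
  i = 3 (α = 11): (11−9)(11−3)(11−12)(11−4) = 2·8·(−1)·7 = −112 ≡ 5, so v_3 = 5^{−1} = 8 (mod 13).
  i = 4 (α = 12): (12−9)(12−3)(12−11)(12−4) = 3·9·1·8 = 216 ≡ 8, so v_4 = 8^{−1} = 5 (mod 13).
  i = 5 (α = 4): (4−9)(4−3)(4−11)(4−12) = (−5)·1·(−7)·(−8) = −280 ≡ 6, so v_5 = 6^{−1} = 11 (mod 13).
  v = [6, 9, 8, 5, 11].
Step 2: syndromes of r = [9, 11, 4, 2, 2] (all sums mod 13).
  S_0 = Σ v_i r_i = 6·9 + 9·11 + 8·4 + 5·2 + 11·2 = 217 ≡ 9.
  S_1 = Σ v_i α_i r_i = 6·9·9 + 9·3·11 + 8·11·4 + 5·12·2 + 11·4·2 = 1343 ≡ 4.
  α_i^2 mod 13 = [3, 9, 4, 1, 3].
  S_2 = Σ v_i α_i^2 r_i = 6·3·9 + 9·9·11 + 8·4·4 + 5·1·2 + 11·3·2 = 1257 ≡ 9.
  S = (9, 4, 9) ≠ 0, so r is not a codeword (an error is present).
Step 3: locate the error. For a single error e at position i, S_ℓ = v_i·e·α_i^ℓ, so α_err = S_1/S_0.
  S_0^{−1} = 9^{−1} = 3 (mod 13), so α_err = 4·3 = 12 ≡ 12 = α_4. Error position i = 4.
  Consistency check: S_2/S_1 = 9·10 = 90 ≡ 12 = α_err ✓ (single-error assumption holds).
Step 4: error magnitude e = S_0/v_4 = S_0·∏_{j≠4}(α_4 − α_j) = 9·8 = 72 ≡ 7 (mod 13).
Step 5: correct position 4: c_4 = r_4 − e = 2 − 7 ≡ 8 (mod 13). Hence c = [9, 11, 4, 8, 2].
  Check: interpolating c through the α_i gives m(x) = 12 + 4·x (degree < 2) with m(α_i) = c_i for every i, so c is indeed a codeword.


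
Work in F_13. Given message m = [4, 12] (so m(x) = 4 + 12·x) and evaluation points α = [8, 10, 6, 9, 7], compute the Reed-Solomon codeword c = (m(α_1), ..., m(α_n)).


c = [9, 7, 11, 8, 10]

Message polynomial: m(x) = 4 + 12·x (mod 13).
For each evaluation point α_i, compute m(α_i) mod 13:
  α_1 = 8: Horner steps 12 → 9, so m(8) = 9.
  α_2 = 10: Horner steps 12 → 7, so m(10) = 7.
  α_3 = 6: Horner steps 12 → 11, so m(6) = 11.
  α_4 = 9: Horner steps 12 → 8, so m(9) = 8.
  α_5 = 7: Horner steps 12 → 10, so m(7) = 10.
Codeword c = [9, 7, 11, 8, 10] ∈ F_13^5.


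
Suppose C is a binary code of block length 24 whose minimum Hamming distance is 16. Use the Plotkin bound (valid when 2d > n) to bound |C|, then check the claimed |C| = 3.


Plotkin bound M ≤ 4; given |C| = 3 ≤ bound (satisfied).

Check applicability: 2d = 32, n = 24.
2d − n = 8 > 0, so Plotkin applies.
Compute d/(2d−n) = 16/8 ≈ 2.0000.
⌊d/(2d−n)⌋ = 2.
Plotkin bound: M ≤ 2·2 = 4.
Given |C| = 3, check: satisfied.
This |C| is below the Plotkin bound.


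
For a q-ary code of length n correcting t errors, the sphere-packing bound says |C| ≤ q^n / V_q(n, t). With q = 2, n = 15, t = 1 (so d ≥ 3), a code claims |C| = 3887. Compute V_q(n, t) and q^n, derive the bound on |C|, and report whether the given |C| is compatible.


V_q(n, t) = 16, q^n = 32768, Hamming bound = 2048, |C| = 3887 > bound (violated).

Step 1: Compute V_q(n, t) = Σ_{j=0}^1 C(n, j) (q−1)^j.
  j = 0: C(15,0)·(1)^0 = 1·1 = 1.
  j = 1: C(15,1)·(1)^1 = 15·1 = 15.
  V_q(n, t) = 1 + 15 = 16.
Step 2: q^n = 2^15 = 32768.
Step 3: Hamming bound ⌊q^n / V_q(n,t)⌋ = ⌊32768/16⌋ = 2048.
Step 4: Compare |C| = 3887 to 2048: violated.
The claimed |C| lies above the Hamming bound, so no 2-ary code of length 15 with d ≥ 3 can have 3887 codewords.


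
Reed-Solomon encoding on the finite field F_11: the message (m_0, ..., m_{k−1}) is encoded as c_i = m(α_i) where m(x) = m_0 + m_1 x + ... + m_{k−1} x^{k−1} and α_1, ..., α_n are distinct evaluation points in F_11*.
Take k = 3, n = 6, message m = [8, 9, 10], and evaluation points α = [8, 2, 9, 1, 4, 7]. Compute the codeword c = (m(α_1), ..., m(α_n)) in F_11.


c = [5, 0, 8, 5, 6, 0]

Message polynomial: m(x) = 8 + 9·x + 10·x^2 (mod 11).
For each evaluation point α_i, compute m(α_i) mod 11:
  α_1 = 8: Horner steps 10 → 1 → 5, so m(8) = 5.
  α_2 = 2: Horner steps 10 → 7 → 0, so m(2) = 0.
  α_3 = 9: Horner steps 10 → 0 → 8, so m(9) = 8.
  α_4 = 1: Horner steps 10 → 8 → 5, so m(1) = 5.
  α_5 = 4: Horner steps 10 → 5 → 6, so m(4) = 6.
  α_6 = 7: Horner steps 10 → 2 → 0, so m(7) = 0.
Codeword c = [5, 0, 8, 5, 6, 0] ∈ F_11^6.
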